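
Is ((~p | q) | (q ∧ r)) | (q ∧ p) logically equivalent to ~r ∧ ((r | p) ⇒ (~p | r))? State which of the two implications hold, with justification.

The forward direction fails; the converse holds.

[⇒] This fails. Under r = T, p = F, q = F, the left side is true but the right side is false.

[⇐] Assume the antecedent. If r is true, the antecedent cannot hold. If r is false, the antecedent forces (r = F, p = F, q = F) or (r = F, p = F, q = T), and ((~p | q) | (q ∧ r)) | (q ∧ p) holds there. Either way ((~p | q) | (q ∧ r)) | (q ∧ p) holds.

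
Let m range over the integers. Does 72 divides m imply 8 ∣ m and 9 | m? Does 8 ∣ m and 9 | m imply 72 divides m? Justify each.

[⇒] If 72 ∣ m, write m = 72q. Since 72 = 9·8, m = 8·(9q), so 8 ∣ m; and since 72 = 8·9, m = 9·(8q), so 9 ∣ m.

[⇐] Suppose 8 ∣ m and 9 ∣ m. Any common multiple of 8 and 9 is a multiple of their lcm; here gcd(8, 9) = 1, so lcm(8, 9) = 8·9 = 72, so 72 ∣ m.

Both directions hold; the statement is true.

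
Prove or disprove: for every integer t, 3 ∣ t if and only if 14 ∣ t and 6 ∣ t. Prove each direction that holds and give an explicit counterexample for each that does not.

Not equivalent: only (⇐) holds.

[⇒] This fails: take t = 3. Certainly 3 ∣ 3, but 14 ∤ 3.

[⇐] Suppose 14 ∣ t and 6 ∣ t. Any common multiple of 14 and 6 is a multiple of their lcm; here lcm(14, 6) = 14·6/gcd(14, 6) = 84/2 = 42, so 42 ∣ t. Since 3 ∣ 42, it follows that 3 ∣ t.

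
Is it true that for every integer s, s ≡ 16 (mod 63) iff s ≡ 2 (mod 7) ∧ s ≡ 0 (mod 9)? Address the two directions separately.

Both directions fail.

(⟹) This fails: s = 16 gives 16 ≡ 16 (mod 63) but 16 ≡ 7 (mod 9), so the conjunction on the right does not hold.

(⟸) This fails: s = 9 satisfies both congruences on the right (9 ≡ 2 mod 7 and 9 ≡ 0 mod 9) yet 9 ≡ 9 (mod 63), not 16.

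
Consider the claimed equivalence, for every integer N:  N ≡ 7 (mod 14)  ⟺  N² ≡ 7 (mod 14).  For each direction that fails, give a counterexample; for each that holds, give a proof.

Converse. Suppose N² ≡ 7 (mod 14). The only residue r in {0, …, 13} with r² ≡ 7 (mod 14) is r = 7, so N ≡ 7 (mod 14).

Forward direction. Suppose N ≡ 7 (mod 14). Write N = 14j + 7. Then (14j + 7)² = 196j² + 196j + 49 = 14(14j² + 14j + 3) + 7, so N² ≡ 7 (mod 14).

Equivalent; both directions hold.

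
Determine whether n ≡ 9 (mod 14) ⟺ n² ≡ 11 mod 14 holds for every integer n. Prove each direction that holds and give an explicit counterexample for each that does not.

Converse. This fails: take n = 5. Then 5² = 25 ≡ 11 (mod 14), yet 5 ≡ 5 (mod 14), not 9.

Forward direction. Suppose n ≡ 9 (mod 14). Write n = 14j + 9. Then (14j + 9)² = 196j² + 252j + 81 = 14(14j² + 18j + 5) + 11, so n² ≡ 11 (mod 14).

The forward direction holds; the converse fails.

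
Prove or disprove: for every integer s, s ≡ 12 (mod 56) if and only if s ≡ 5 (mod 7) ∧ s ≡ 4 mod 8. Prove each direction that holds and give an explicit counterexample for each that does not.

The biconditional holds.

[⇒] Suppose s ≡ 12 (mod 56); write s = 56j + 12. Since 7 ∣ 56, reducing mod 7 gives s ≡ 12 ≡ 5 (mod 7); since 8 ∣ 56, reducing mod 8 gives s ≡ 12 ≡ 4 (mod 8).

[⇐] Conversely, if s ≡ 5 (mod 7) and s ≡ 4 (mod 8), then by the Chinese remainder theorem s ≡ 12 (mod 56). This is exactly s ≡ 12 (mod 56).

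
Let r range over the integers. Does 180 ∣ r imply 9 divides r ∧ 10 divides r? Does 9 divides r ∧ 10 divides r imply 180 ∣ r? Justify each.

(⇒) holds; (⇐) fails.

Converse. This fails: take r = 90. Both 9 ∣ 90 and 10 ∣ 90, yet 90 is not a multiple of 180 (since 90 = 0·180 + 90), so 180 ∤ 90.

Forward direction. If 180 ∣ r, write r = 180q. Since 180 = 20·9, r = 9·(20q), so 9 ∣ r; and since 180 = 18·10, r = 10·(18q), so 10 ∣ r.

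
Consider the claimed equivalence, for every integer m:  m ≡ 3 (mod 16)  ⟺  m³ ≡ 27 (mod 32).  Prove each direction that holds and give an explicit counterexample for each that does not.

(⇒) This fails: take m = 19. Then 19 ≡ 3 (mod 16), but 19³ = 6859 ≡ 11 (mod 32), not 27.

(⇐) Conversely, the residues r modulo 32 with r³ ≡ 27 (mod 32) are exactly {3}, and each is ≡ 3 (mod 16).

The forward direction fails; the converse holds.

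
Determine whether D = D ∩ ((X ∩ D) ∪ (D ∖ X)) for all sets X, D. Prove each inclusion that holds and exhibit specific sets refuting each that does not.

(⊇) Let x ∈ D ∩ ((X ∩ D) ∪ (D ∖ X)). Then either x ∈ D and x ∉ X; or x ∈ X ∩ D. In each case x ∈ D, so D ∩ ((X ∩ D) ∪ (D ∖ X)) ⊆ D.

(⊆) Let x ∈ D. Then either x ∈ D and x ∉ X; or x ∈ X ∩ D. In each case x ∈ D ∩ ((X ∩ D) ∪ (D ∖ X)), so D ⊆ D ∩ ((X ∩ D) ∪ (D ∖ X)).

Both inclusions hold; the sets are equal.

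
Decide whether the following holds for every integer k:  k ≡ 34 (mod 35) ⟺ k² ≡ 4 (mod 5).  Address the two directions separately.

Neither direction holds.

[⇒] This fails: take k = 34. Then 34 ≡ 34 (mod 35), but 34² = 1156 ≡ 1 (mod 5), not 4.

[⇐] This fails: take k = 2. Then 2² = 4 ≡ 4 (mod 5), yet 2 ≡ 2 (mod 35), not 34.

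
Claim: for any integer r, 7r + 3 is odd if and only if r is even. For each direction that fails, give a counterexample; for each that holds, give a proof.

Both directions hold.

Forward direction. Suppose 7r + 3 is odd. Since 7 is odd, 7r and r have the same parity, so 7r + 3 ≡ r + 3 (mod 2). As 3 is odd, 7r + 3 is odd exactly when r is even. Thus r is even.

Converse. Suppose r is even; write r = 2j. Then 7r + 3 = 7·(2j) + 3 = 2·7j + 3, which is odd.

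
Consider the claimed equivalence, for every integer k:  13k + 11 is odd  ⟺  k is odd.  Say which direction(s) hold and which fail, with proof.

Neither direction holds.

(⇒) This fails: k = 4 gives 13k + 11 = 63, which is odd, but 4 is even, not odd.

(⇐) This also fails: k = 7 is odd, but 13k + 11 = 102 is even, not odd.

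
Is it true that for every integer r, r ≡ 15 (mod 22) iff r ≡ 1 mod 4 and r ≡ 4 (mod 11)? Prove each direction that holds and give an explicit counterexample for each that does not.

(⇒) This fails: r = 15 gives 15 ≡ 15 (mod 22) but 15 ≡ 3 (mod 4), so the conjunction on the right does not hold.

(⇐) Conversely, if r ≡ 1 (mod 4) and r ≡ 4 (mod 11), then by the Chinese remainder theorem r ≡ 37 (mod 44). Since 37 ≡ 15 (mod 22) and 22 ∣ 44, we get r ≡ 15 (mod 22).

Not equivalent: only (⇐) holds.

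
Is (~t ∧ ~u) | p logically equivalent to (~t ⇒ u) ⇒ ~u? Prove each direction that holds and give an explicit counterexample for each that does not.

Neither direction holds.

Forward direction. This fails. Under p = T, t = F, u = T, the left side is true but the right side is false.

Converse. This fails. Under p = F, t = T, u = F, the left side is false but the right side is true.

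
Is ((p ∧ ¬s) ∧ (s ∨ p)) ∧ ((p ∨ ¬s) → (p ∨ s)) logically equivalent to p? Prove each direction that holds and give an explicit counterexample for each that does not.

The forward direction holds; the converse fails.

(⟸) This fails. Under s = T, p = T, the left side is false but the right side is true.

(⟹) Assume the antecedent. If s is true, the antecedent cannot hold. If s is false, the antecedent forces (s = F, p = T), and p holds there. Either way p holds.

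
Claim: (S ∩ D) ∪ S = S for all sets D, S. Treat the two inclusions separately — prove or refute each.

(⟹) Let x ∈ (S ∩ D) ∪ S. Then either x ∈ S and x ∉ D; or x ∈ D ∩ S. In each case x ∈ S, so (S ∩ D) ∪ S ⊆ S.

(⟸) Let x ∈ S. Then either x ∈ S and x ∉ D; or x ∈ D ∩ S. In each case x ∈ (S ∩ D) ∪ S, so S ⊆ (S ∩ D) ∪ S.

Both inclusions hold; the sets are equal.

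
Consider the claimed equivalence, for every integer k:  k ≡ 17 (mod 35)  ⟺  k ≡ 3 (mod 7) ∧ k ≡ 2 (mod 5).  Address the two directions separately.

Both directions hold.

(⟸) If k ≡ 3 (mod 7) and k ≡ 2 (mod 5), then by the Chinese remainder theorem k ≡ 17 (mod 35). This is exactly k ≡ 17 (mod 35).

(⟹) Suppose k ≡ 17 (mod 35); write k = 35j + 17. Since 7 ∣ 35, reducing mod 7 gives k ≡ 17 ≡ 3 (mod 7); since 5 ∣ 35, reducing mod 5 gives k ≡ 17 ≡ 2 (mod 5).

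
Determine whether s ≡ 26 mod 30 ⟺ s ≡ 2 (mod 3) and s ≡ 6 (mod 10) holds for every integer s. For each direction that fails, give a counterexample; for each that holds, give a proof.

[⇒] Suppose s ≡ 26 (mod 30); write s = 30j + 26. Since 3 ∣ 30, reducing mod 3 gives s ≡ 26 ≡ 2 (mod 3); since 10 ∣ 30, reducing mod 10 gives s ≡ 26 ≡ 6 (mod 10).

[⇐] Conversely, if s ≡ 2 (mod 3) and s ≡ 6 (mod 10), then by the Chinese remainder theorem s ≡ 26 (mod 30). This is exactly s ≡ 26 (mod 30).

Equivalent; both directions hold.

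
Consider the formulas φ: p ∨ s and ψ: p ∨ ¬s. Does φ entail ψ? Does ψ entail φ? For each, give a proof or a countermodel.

(⇒) This fails. Under s = T, p = F, the left side is true but the right side is false.

(⇐) This fails. Under s = F, p = F, the left side is false but the right side is true.

(⇒) fails and (⇐) fails.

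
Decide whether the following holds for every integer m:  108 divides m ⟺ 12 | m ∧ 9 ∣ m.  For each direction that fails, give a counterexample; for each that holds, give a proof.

(⇒) If 108 ∣ m, write m = 108q. Since 108 = 9·12, m = 12·(9q), so 12 ∣ m; and since 108 = 12·9, m = 9·(12q), so 9 ∣ m.

(⇐) This fails: take m = 36. Both 12 ∣ 36 and 9 ∣ 36, yet 36 is not a multiple of 108 (since 36 = 0·108 + 36), so 108 ∤ 36.

The forward direction holds; the converse fails.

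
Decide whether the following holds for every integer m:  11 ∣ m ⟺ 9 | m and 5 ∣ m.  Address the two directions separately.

(⇒) fails and (⇐) fails.

[⇒] This fails: take m = 11. Certainly 11 ∣ 11, but 9 ∤ 11.

[⇐] This fails: take m = 45. Both 9 ∣ 45 and 5 ∣ 45, yet 45 is not a multiple of 11 (since 45 = 4·11 + 1), so 11 ∤ 45.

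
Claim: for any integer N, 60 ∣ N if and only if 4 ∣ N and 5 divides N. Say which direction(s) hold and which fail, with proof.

(←) This fails: take N = 20. Both 4 ∣ 20 and 5 ∣ 20, yet 20 is not a multiple of 60 (since 20 = 0·60 + 20), so 60 ∤ 20.

(→) If 60 ∣ N, write N = 60q. Since 60 = 15·4, N = 4·(15q), so 4 ∣ N; and since 60 = 12·5, N = 5·(12q), so 5 ∣ N.

(⇒) holds; (⇐) fails.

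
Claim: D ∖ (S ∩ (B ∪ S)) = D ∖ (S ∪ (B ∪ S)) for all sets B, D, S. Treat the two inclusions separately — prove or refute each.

Forward inclusion. This inclusion fails. Take B = {1}, D = {1}, S = ∅; then 1 ∈ D ∖ (S ∩ (B ∪ S)) but 1 ∉ D ∖ (S ∪ (B ∪ S)).

Reverse inclusion. Let x ∈ D ∖ (S ∪ (B ∪ S)). Then x ∈ D and x ∉ B, S, from which x ∈ D ∖ (S ∩ (B ∪ S)).

(⊆) fails; (⊇) holds.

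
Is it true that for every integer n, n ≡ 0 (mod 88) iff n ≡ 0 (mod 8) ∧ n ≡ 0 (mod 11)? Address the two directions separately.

Equivalent; both directions hold.

Forward direction. Suppose n ≡ 0 (mod 88); write n = 88j + 0. Since 8 ∣ 88, reducing mod 8 gives n ≡ 0 (mod 8); since 11 ∣ 88, reducing mod 11 gives n ≡ 0 (mod 11).

Converse. If n ≡ 0 (mod 8) and n ≡ 0 (mod 11), then by the Chinese remainder theorem n ≡ 0 (mod 88). This is exactly n ≡ 0 (mod 88).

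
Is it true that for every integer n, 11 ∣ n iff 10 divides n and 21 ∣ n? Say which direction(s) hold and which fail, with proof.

(⇒) fails and (⇐) fails.

Forward direction. This fails: take n = 11. Certainly 11 ∣ 11, but 10 ∤ 11.

Converse. This fails: take n = 210. Both 10 ∣ 210 and 21 ∣ 210, yet 210 is not a multiple of 11 (since 210 = 19·11 + 1), so 11 ∤ 210.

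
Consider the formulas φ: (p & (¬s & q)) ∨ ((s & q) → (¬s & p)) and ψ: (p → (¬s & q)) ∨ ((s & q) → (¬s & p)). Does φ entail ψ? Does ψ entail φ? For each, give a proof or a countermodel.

Only the forward direction holds.

[⇐] This fails. Under s = T, p = F, q = T, the left side is false but the right side is true.

[⇒] Assume the antecedent. If s is true, the antecedent forces (s = T, p = F, q = F) or (s = T, p = T, q = F), and the consequent holds there. If s is false, the consequent reduces to true regardless of the other variables. Either way the consequent holds.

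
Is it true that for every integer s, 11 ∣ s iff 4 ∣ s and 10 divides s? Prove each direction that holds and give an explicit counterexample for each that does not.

[⇒] This fails: take s = 11. Certainly 11 ∣ 11, but 4 ∤ 11.

[⇐] This fails: take s = 20. Both 4 ∣ 20 and 10 ∣ 20, yet 20 is not a multiple of 11 (since 20 = 1·11 + 9), so 11 ∤ 20.

(⇒) fails and (⇐) fails.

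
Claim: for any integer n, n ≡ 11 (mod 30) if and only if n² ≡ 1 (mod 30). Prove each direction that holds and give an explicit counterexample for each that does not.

(⇒) Suppose n ≡ 11 (mod 30). Write n = 30j + 11. Then (30j + 11)² = 900j² + 660j + 121 = 30(30j² + 22j + 4) + 1, so n² ≡ 1 (mod 30).

(⇐) This fails: take n = 1. Then 1² = 1 ≡ 1 (mod 30), yet 1 ≡ 1 (mod 30), not 11.

(⇒) holds; (⇐) fails.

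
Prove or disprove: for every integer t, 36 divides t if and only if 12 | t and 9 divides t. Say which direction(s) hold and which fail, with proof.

(⇒) If 36 ∣ t, write t = 36q. Since 36 = 3·12, t = 12·(3q), so 12 ∣ t; and since 36 = 4·9, t = 9·(4q), so 9 ∣ t.

(⇐) Suppose 12 ∣ t and 9 ∣ t. Any common multiple of 12 and 9 is a multiple of their lcm; here lcm(12, 9) = 12·9/gcd(12, 9) = 108/3 = 36, so 36 ∣ t.

Both implications hold.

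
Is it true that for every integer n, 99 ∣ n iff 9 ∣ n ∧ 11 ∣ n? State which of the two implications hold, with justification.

(⟹) If 99 ∣ n, write n = 99q. Since 99 = 11·9, n = 9·(11q), so 9 ∣ n; and since 99 = 9·11, n = 11·(9q), so 11 ∣ n.

(⟸) Suppose 9 ∣ n and 11 ∣ n. Any common multiple of 9 and 11 is a multiple of their lcm; here gcd(9, 11) = 1, so lcm(9, 11) = 9·11 = 99, so 99 ∣ n.

Both directions hold.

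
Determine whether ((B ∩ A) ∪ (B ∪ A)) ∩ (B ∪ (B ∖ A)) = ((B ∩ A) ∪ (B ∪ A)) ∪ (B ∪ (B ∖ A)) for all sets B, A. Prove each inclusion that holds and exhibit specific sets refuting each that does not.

The sets are not equal: only the forward inclusion holds.

Forward inclusion. Let x ∈ ((B ∩ A) ∪ (B ∪ A)) ∩ (B ∪ (B ∖ A)). Then either x ∈ B and x ∉ A; or x ∈ B ∩ A. In each case x ∈ ((B ∩ A) ∪ (B ∪ A)) ∪ (B ∪ (B ∖ A)), so ((B ∩ A) ∪ (B ∪ A)) ∩ (B ∪ (B ∖ A)) ⊆ ((B ∩ A) ∪ (B ∪ A)) ∪ (B ∪ (B ∖ A)).

Reverse inclusion. This inclusion fails. Take B = ∅, A = {1}; then 1 ∈ ((B ∩ A) ∪ (B ∪ A)) ∪ (B ∪ (B ∖ A)) but 1 ∉ ((B ∩ A) ∪ (B ∪ A)) ∩ (B ∪ (B ∖ A)).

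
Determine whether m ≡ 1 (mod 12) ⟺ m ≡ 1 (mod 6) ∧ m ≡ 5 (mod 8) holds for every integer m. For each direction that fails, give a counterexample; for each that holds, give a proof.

(⇐) If m ≡ 1 (mod 6) and m ≡ 5 (mod 8), then by the Chinese remainder theorem m ≡ 13 (mod 24). Since 13 ≡ 1 (mod 12) and 12 ∣ 24, we get m ≡ 1 (mod 12).

(⇒) This fails: m = 1 gives 1 ≡ 1 (mod 12) but 1 ≡ 1 (mod 8), so the conjunction on the right does not hold.

Not equivalent: only (⇐) holds.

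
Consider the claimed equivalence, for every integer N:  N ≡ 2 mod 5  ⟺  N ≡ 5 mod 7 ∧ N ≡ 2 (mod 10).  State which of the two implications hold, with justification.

Only the converse holds.

[⇒] This fails: N = 32 gives 32 ≡ 2 (mod 5) but 32 ≡ 4 (mod 7), so the conjunction on the right does not hold.

[⇐] Conversely, if N ≡ 5 (mod 7) and N ≡ 2 (mod 10), then by the Chinese remainder theorem N ≡ 12 (mod 70). Since 12 ≡ 2 (mod 5) and 5 ∣ 70, we get N ≡ 2 (mod 5).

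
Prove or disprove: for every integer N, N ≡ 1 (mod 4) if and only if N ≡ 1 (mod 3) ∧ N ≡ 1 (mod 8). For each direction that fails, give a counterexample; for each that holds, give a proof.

Only the reverse direction holds.

(⟸) If N ≡ 1 (mod 3) and N ≡ 1 (mod 8), then by the Chinese remainder theorem N ≡ 1 (mod 24). Since 1 ≡ 1 (mod 4) and 4 ∣ 24, we get N ≡ 1 (mod 4).

(⟹) This fails: N = 5 gives 5 ≡ 1 (mod 4) but 5 ≡ 2 (mod 3), so the conjunction on the right does not hold.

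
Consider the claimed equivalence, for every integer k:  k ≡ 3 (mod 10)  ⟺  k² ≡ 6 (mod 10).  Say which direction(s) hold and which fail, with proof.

Forward direction. This fails: take k = 3. Then 3 ≡ 3 (mod 10), but 3² = 9 ≡ 9 (mod 10), not 6.

Converse. This fails: take k = 4. Then 4² = 16 ≡ 6 (mod 10), yet 4 ≡ 4 (mod 10), not 3.

Neither implication holds.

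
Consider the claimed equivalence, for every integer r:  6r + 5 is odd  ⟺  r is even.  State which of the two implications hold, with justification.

Not equivalent: only (⇐) holds.

(⟸) Suppose r is even. Since 6 is even, 6r is even for every r, so 6r + 5 has the same parity as 5, which is odd. Hence 6r + 5 is odd.

(⟹) This fails: take r = 3. Then 6r + 5 = 23, which is odd, yet r = 3 is odd, not even.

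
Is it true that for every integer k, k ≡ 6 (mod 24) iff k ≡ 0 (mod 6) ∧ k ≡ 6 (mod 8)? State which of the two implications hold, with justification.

Both directions hold; the statement is true.

Forward direction. Suppose k ≡ 6 (mod 24); write k = 24j + 6. Since 6 ∣ 24, reducing mod 6 gives k ≡ 6 ≡ 0 (mod 6); since 8 ∣ 24, reducing mod 8 gives k ≡ 6 (mod 8).

Converse. If k ≡ 0 (mod 6) and k ≡ 6 (mod 8), then by the Chinese remainder theorem k ≡ 6 (mod 24). This is exactly k ≡ 6 (mod 24).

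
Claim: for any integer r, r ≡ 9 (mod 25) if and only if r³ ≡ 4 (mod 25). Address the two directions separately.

(⟹) Suppose r ≡ 9 (mod 25). Write r = 25j + 9. Then (25j + 9)³ = 15625j³ + 16875j² + 6075j + 729 = 25(625j³ + 675j² + 243j + 29) + 4, so r³ ≡ 4 (mod 25).

(⟸) Conversely, suppose r³ ≡ 4 (mod 25). The only residue r in {0, …, 24} with r³ ≡ 4 (mod 25) is r = 9, so r ≡ 9 (mod 25).

Both implications hold.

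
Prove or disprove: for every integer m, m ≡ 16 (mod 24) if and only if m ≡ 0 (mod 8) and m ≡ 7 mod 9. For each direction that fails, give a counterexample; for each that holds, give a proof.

(⇒) fails; (⇐) holds.

Forward direction. This fails: m = 40 gives 40 ≡ 16 (mod 24) but 40 ≡ 4 (mod 9), so the conjunction on the right does not hold.

Converse. If m ≡ 0 (mod 8) and m ≡ 7 (mod 9), then by the Chinese remainder theorem m ≡ 16 (mod 72). Since 16 ≡ 16 (mod 24) and 24 ∣ 72, we get m ≡ 16 (mod 24).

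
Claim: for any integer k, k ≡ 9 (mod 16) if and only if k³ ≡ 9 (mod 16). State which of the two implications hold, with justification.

(⇐) Suppose k³ ≡ 9 (mod 16). The only residue r in {0, …, 15} with r³ ≡ 9 (mod 16) is r = 9, so k ≡ 9 (mod 16).

(⇒) Suppose k ≡ 9 (mod 16). Write k = 16j + 9. Then (16j + 9)³ = 4096j³ + 6912j² + 3888j + 729 = 16(256j³ + 432j² + 243j + 45) + 9, so k³ ≡ 9 (mod 16).

Both directions hold; the statement is true.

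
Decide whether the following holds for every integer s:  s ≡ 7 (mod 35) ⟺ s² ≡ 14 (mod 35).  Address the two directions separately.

(⟸) This fails: take s = 28. Then 28² = 784 ≡ 14 (mod 35), yet 28 ≡ 28 (mod 35), not 7.

(⟹) Suppose s ≡ 7 (mod 35). Write s = 35j + 7. Then (35j + 7)² = 1225j² + 490j + 49 = 35(35j² + 14j + 1) + 14, so s² ≡ 14 (mod 35).

Only the forward implication holds.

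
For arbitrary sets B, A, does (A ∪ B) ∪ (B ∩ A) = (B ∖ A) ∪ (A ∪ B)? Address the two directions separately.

Both inclusions hold; the sets are equal.

Forward inclusion. Let x ∈ (A ∪ B) ∪ (B ∩ A). Then either x ∈ B and x ∉ A; or x ∈ A and x ∉ B; or x ∈ B ∩ A. In each case x ∈ (B ∖ A) ∪ (A ∪ B), so (A ∪ B) ∪ (B ∩ A) ⊆ (B ∖ A) ∪ (A ∪ B).

Reverse inclusion. Let x ∈ (B ∖ A) ∪ (A ∪ B). Then either x ∈ B and x ∉ A; or x ∈ A and x ∉ B; or x ∈ B ∩ A. In each case x ∈ (A ∪ B) ∪ (B ∩ A), so (B ∖ A) ∪ (A ∪ B) ⊆ (A ∪ B) ∪ (B ∩ A).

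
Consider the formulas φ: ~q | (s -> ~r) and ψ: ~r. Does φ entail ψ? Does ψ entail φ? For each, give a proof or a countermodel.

(⇐) Assume the antecedent. If s is true, the antecedent forces (s = T, q = F, r = F) or (s = T, q = T, r = F), and ~q | (s -> ~r) holds there. If s is false, ~q | (s -> ~r) reduces to true regardless of the other variables. Either way ~q | (s -> ~r) holds.

(⇒) This fails. Under s = F, q = F, r = T, the left side is true but the right side is false.

Only the reverse direction holds.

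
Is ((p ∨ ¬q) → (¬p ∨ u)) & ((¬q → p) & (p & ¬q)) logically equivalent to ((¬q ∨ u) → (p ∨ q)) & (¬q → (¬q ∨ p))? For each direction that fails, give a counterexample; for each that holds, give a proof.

(→) Assume the antecedent. If q is true, the antecedent cannot hold. If q is false, the antecedent forces (q = F, u = T, p = T), and the consequent holds there. Either way the consequent holds.

(←) This fails. Under q = T, u = F, p = F, the left side is false but the right side is true.

Only the forward implication holds.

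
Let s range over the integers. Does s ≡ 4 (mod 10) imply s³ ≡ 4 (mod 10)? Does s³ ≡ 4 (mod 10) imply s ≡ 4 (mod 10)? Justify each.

The biconditional holds.

(⟸) For the converse, argue contrapositively. If s ≢ 4 (mod 10), then s is congruent to one of 0, 1, 2, 3, 5, 6, 7, 8, 9 modulo 10, and these give s³ ≡ 0, 1, 8, 7, 5, 6, 3, 2, 9 respectively — never 4.

(⟹) Suppose s ≡ 4 (mod 10). Write s = 10j + 4. Then (10j + 4)³ = 1000j³ + 1200j² + 480j + 64 = 10(100j³ + 120j² + 48j + 6) + 4, so s³ ≡ 4 (mod 10).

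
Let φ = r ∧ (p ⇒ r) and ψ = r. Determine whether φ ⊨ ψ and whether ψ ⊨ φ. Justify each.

(⟹) Assume the antecedent. If r is true, r reduces to true regardless of the other variables. If r is false, the antecedent cannot hold. Either way r holds.

(⟸) Assume the antecedent. If r is true, r ∧ (p ⇒ r) reduces to true regardless of the other variables. If r is false, the antecedent cannot hold. Either way r ∧ (p ⇒ r) holds.

Both directions hold.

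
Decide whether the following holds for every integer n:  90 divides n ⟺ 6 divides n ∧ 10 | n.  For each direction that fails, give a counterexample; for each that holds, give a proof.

Forward direction. If 90 ∣ n, write n = 90q. Since 90 = 15·6, n = 6·(15q), so 6 ∣ n; and since 90 = 9·10, n = 10·(9q), so 10 ∣ n.

Converse. This fails: take n = 30. Both 6 ∣ 30 and 10 ∣ 30, yet 30 is not a multiple of 90 (since 30 = 0·90 + 30), so 90 ∤ 30.

(⇒) holds; (⇐) fails.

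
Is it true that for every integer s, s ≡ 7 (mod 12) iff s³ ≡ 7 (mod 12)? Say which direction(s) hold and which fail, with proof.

The biconditional holds.

Forward direction. Suppose s ≡ 7 (mod 12). Write s = 12j + 7. Then (12j + 7)³ = 1728j³ + 3024j² + 1764j + 343 = 12(144j³ + 252j² + 147j + 28) + 7, so s³ ≡ 7 (mod 12).

Converse. For the converse, argue contrapositively. If s ≢ 7 (mod 12), then s is congruent to one of 0, 1, 2, 3, 4, 5, 6, 8, 9, 10, 11 modulo 12, and these give s³ ≡ 0, 1, 8, 3, 4, 5, 0, 8, 9, 4, 11 respectively — never 7.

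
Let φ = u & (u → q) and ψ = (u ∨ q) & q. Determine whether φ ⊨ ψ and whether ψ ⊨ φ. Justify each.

Forward direction. Assume the antecedent. If u is true, the antecedent forces (u = T, q = T), and (u ∨ q) & q holds there. If u is false, the antecedent cannot hold. Either way (u ∨ q) & q holds.

Converse. This fails. Under u = F, q = T, the left side is false but the right side is true.

(⇒) holds; (⇐) fails.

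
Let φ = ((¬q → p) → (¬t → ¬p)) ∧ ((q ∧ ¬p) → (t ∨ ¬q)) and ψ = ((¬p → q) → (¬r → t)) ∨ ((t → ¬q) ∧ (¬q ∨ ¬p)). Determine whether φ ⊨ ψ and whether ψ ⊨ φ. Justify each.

(⇒) Assume the antecedent. If t is true, the consequent reduces to true regardless of the other variables. If t is false, the antecedent forces (r = F, q = F, t = F, p = F) or (r = T, q = F, t = F, p = F), and the consequent holds there. Either way the consequent holds.

(⇐) This fails. Under r = F, q = T, t = F, p = F, the left side is false but the right side is true.

The forward direction holds; the converse fails.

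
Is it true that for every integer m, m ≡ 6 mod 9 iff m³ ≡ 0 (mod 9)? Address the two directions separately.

[⇒] Suppose m ≡ 6 mod 9. Write m = 9j + 6. Then (9j + 6)³ = 729j³ + 1458j² + 972j + 216 = 9(81j³ + 162j² + 108j + 24) + 0, so m³ ≡ 0 (mod 9).

[⇐] This fails: take m = 0. Then 0³ = 0 ≡ 0 (mod 9), yet 0 ≡ 0 (mod 9), not 6.

(⇒) holds; (⇐) fails.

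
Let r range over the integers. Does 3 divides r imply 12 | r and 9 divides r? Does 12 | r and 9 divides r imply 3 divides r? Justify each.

Only the reverse direction holds.

[⇒] This fails: take r = 3. Certainly 3 ∣ 3, but 12 ∤ 3.

[⇐] Suppose 12 ∣ r and 9 ∣ r. Any common multiple of 12 and 9 is a multiple of their lcm; here lcm(12, 9) = 12·9/gcd(12, 9) = 108/3 = 36, so 36 ∣ r. Since 3 ∣ 36, it follows that 3 ∣ r.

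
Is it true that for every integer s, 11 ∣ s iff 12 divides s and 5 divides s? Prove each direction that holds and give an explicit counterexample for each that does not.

(→) This fails: take s = 11. Certainly 11 ∣ 11, but 12 ∤ 11.

(←) This fails: take s = 60. Both 12 ∣ 60 and 5 ∣ 60, yet 60 is not a multiple of 11 (since 60 = 5·11 + 5), so 11 ∤ 60.

(⇒) fails and (⇐) fails.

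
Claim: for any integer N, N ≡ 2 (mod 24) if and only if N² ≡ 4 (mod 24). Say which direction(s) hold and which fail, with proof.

Only the forward direction holds.

(→) Suppose N ≡ 2 (mod 24). Write N = 24j + 2. Then (24j + 2)² = 576j² + 96j + 4 = 24(24j² + 4j) + 4, so N² ≡ 4 (mod 24).

(←) This fails: take N = 10. Then 10² = 100 ≡ 4 (mod 24), yet 10 ≡ 10 (mod 24), not 2.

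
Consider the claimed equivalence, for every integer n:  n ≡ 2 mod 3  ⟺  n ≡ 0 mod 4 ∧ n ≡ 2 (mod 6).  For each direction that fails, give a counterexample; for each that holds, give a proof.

Not equivalent: only (⇐) holds.

(⟸) If n ≡ 0 (mod 4) and n ≡ 2 (mod 6), then by the Chinese remainder theorem n ≡ 8 (mod 12). Since 8 ≡ 2 (mod 3) and 3 ∣ 12, we get n ≡ 2 (mod 3).

(⟹) This fails: n = 2 gives 2 ≡ 2 (mod 3) but 2 ≡ 2 (mod 4), so the conjunction on the right does not hold.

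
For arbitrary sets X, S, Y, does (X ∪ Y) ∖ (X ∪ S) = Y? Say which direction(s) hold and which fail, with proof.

(⊆) Let x ∈ (X ∪ Y) ∖ (X ∪ S). Then x ∈ Y and x ∉ X, S, from which x ∈ Y.

(⊇) This inclusion fails. Take X = {1}, S = ∅, Y = {1}; then 1 ∈ Y but 1 ∉ (X ∪ Y) ∖ (X ∪ S).

(⊆) holds; (⊇) fails.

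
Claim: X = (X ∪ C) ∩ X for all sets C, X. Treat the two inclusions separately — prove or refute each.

Both inclusions hold.

(⊇) Let x ∈ (X ∪ C) ∩ X. Then either x ∈ X and x ∉ C; or x ∈ C ∩ X. In each case x ∈ X, so (X ∪ C) ∩ X ⊆ X.

(⊆) Let x ∈ X. Then either x ∈ X and x ∉ C; or x ∈ C ∩ X. In each case x ∈ (X ∪ C) ∩ X, so X ⊆ (X ∪ C) ∩ X.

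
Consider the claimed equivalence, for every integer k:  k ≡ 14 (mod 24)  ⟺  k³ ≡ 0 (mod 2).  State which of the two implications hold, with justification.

(⇒) Suppose k ≡ 14 (mod 24). Then k³ ≡ 14³ = 2744 (mod 24), and since 2 ∣ 24, also k³ ≡ 0 (mod 2).

(⇐) This fails: take k = 0. Then 0³ = 0 ≡ 0 (mod 2), yet 0 ≡ 0 (mod 24), not 14.

Only the forward direction holds.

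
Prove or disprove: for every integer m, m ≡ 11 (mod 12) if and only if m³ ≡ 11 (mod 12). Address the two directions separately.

[⇒] Suppose m ≡ 11 (mod 12). Write m = 12j + 11. Then (12j + 11)³ = 1728j³ + 4752j² + 4356j + 1331 = 12(144j³ + 396j² + 363j + 110) + 11, so m³ ≡ 11 (mod 12).

[⇐] Conversely, suppose m³ ≡ 11 (mod 12). The only residue r in {0, …, 11} with r³ ≡ 11 (mod 12) is r = 11, so m ≡ 11 (mod 12).

Both implications hold.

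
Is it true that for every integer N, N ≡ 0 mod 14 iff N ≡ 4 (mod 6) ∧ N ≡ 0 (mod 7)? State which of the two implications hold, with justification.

Only the reverse direction holds.

(→) This fails: N = 0 gives 0 ≡ 0 (mod 14) but 0 ≡ 0 (mod 6), so the conjunction on the right does not hold.

(←) Conversely, if N ≡ 4 (mod 6) and N ≡ 0 (mod 7), then by the Chinese remainder theorem N ≡ 28 (mod 42). Since 28 ≡ 0 (mod 14) and 14 ∣ 42, we get N ≡ 0 (mod 14).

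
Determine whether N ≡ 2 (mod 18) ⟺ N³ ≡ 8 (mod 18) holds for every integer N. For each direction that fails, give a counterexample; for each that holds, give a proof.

Only the forward implication holds.

(⇒) Suppose N ≡ 2 (mod 18). Write N = 18j + 2. Then (18j + 2)³ = 5832j³ + 1944j² + 216j + 8 = 18(324j³ + 108j² + 12j) + 8, so N³ ≡ 8 (mod 18).

(⇐) This fails: take N = 8. Then 8³ = 512 ≡ 8 (mod 18), yet 8 ≡ 8 (mod 18), not 2.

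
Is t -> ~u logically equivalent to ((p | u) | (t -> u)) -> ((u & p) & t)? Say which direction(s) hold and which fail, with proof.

[⇒] This fails. Under t = F, u = F, p = F, the left side is true but the right side is false.

[⇐] This fails. Under t = T, u = T, p = T, the left side is false but the right side is true.

Neither implication holds.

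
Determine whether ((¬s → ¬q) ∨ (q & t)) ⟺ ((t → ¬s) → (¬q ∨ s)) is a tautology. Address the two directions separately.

(←) Assume the antecedent. If s is true, (¬s → ¬q) ∨ (q & t) reduces to true regardless of the other variables. If s is false, the antecedent forces (s = F, q = F, t = F) or (s = F, q = F, t = T), and (¬s → ¬q) ∨ (q & t) holds there. Either way (¬s → ¬q) ∨ (q & t) holds.

(→) This fails. Under s = F, q = T, t = T, the left side is true but the right side is false.

(⇒) fails; (⇐) holds.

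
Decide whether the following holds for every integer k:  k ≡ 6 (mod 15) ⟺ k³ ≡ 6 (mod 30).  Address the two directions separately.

(⇒) fails; (⇐) holds.

[⇐] The residues r modulo 30 with r³ ≡ 6 (mod 30) are exactly {6}, and each is ≡ 6 (mod 15).

[⇒] This fails: take k = 21. Then 21 ≡ 6 (mod 15), but 21³ = 9261 ≡ 21 (mod 30), not 6.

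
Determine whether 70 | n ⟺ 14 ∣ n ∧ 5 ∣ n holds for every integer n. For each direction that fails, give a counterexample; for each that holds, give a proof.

The biconditional holds.

(→) If 70 ∣ n, write n = 70q. Since 70 = 5·14, n = 14·(5q), so 14 ∣ n; and since 70 = 14·5, n = 5·(14q), so 5 ∣ n.

(←) Suppose 14 ∣ n and 5 ∣ n. Any common multiple of 14 and 5 is a multiple of their lcm; here gcd(14, 5) = 1, so lcm(14, 5) = 14·5 = 70, so 70 ∣ n.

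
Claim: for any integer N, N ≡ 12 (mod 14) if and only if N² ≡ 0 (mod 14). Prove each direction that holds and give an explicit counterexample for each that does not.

Forward direction. This fails: take N = 12. Then 12 ≡ 12 (mod 14), but 12² = 144 ≡ 4 (mod 14), not 0.

Converse. This fails: take N = 0. Then 0² = 0 ≡ 0 (mod 14), yet 0 ≡ 0 (mod 14), not 12.

Neither implication holds.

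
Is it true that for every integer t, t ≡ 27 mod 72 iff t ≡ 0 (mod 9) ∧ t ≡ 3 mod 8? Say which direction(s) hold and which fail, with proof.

Both implications hold.

(⇒) Suppose t ≡ 27 (mod 72); write t = 72j + 27. Since 9 ∣ 72, reducing mod 9 gives t ≡ 27 ≡ 0 (mod 9); since 8 ∣ 72, reducing mod 8 gives t ≡ 27 ≡ 3 (mod 8).

(⇐) Conversely, if t ≡ 0 (mod 9) and t ≡ 3 (mod 8), then by the Chinese remainder theorem t ≡ 27 (mod 72). This is exactly t ≡ 27 (mod 72).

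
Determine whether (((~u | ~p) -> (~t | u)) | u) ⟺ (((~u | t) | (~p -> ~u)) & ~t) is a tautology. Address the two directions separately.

Not equivalent: only (⇐) holds.

(⟹) This fails. Under t = F, u = T, p = F, the left side is true but the right side is false.

(⟸) Assume the antecedent. If t is true, the antecedent cannot hold. If t is false, ((~u | ~p) -> (~t | u)) | u reduces to true regardless of the other variables. Either way ((~u | ~p) -> (~t | u)) | u holds.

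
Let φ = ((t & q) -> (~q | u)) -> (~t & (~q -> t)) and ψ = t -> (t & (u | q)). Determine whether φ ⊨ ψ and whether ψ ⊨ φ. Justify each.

Converse. This fails. Under u = F, t = F, q = F, the left side is false but the right side is true.

Forward direction. Assume the antecedent. If u is true, t -> (t & (u | q)) reduces to true regardless of the other variables. If u is false, the antecedent forces (u = F, t = F, q = T) or (u = F, t = T, q = T), and t -> (t & (u | q)) holds there. Either way t -> (t & (u | q)) holds.

The forward direction holds; the converse fails.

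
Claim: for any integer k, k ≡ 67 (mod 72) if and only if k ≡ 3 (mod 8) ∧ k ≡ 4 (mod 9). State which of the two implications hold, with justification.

Both directions hold.

[⇒] Suppose k ≡ 67 (mod 72); write k = 72j + 67. Since 8 ∣ 72, reducing mod 8 gives k ≡ 67 ≡ 3 (mod 8); since 9 ∣ 72, reducing mod 9 gives k ≡ 67 ≡ 4 (mod 9).

[⇐] Conversely, if k ≡ 3 (mod 8) and k ≡ 4 (mod 9), then by the Chinese remainder theorem k ≡ 67 (mod 72). This is exactly k ≡ 67 (mod 72).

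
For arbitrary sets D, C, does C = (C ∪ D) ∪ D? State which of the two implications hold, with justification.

Forward inclusion. Let x ∈ C. Then either x ∈ C and x ∉ D; or x ∈ D ∩ C. In each case x ∈ (C ∪ D) ∪ D, so C ⊆ (C ∪ D) ∪ D.

Reverse inclusion. This inclusion fails. Take D = {1}, C = ∅; then 1 ∈ (C ∪ D) ∪ D but 1 ∉ C.

The sets are not equal: only the forward inclusion holds.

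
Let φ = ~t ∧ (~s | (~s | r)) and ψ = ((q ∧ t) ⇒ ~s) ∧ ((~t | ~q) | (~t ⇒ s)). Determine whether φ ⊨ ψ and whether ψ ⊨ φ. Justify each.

(⇒) holds; (⇐) fails.

(→) Assume the antecedent. If t is true, the antecedent cannot hold. If t is false, the consequent reduces to true regardless of the other variables. Either way the consequent holds.

(←) This fails. Under q = F, t = T, s = F, r = F, the left side is false but the right side is true.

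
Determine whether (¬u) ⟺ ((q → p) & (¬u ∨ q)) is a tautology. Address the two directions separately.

(⇒) This fails. Under p = F, u = F, q = T, the left side is true but the right side is false.

(⇐) This fails. Under p = T, u = T, q = T, the left side is false but the right side is true.

Both directions fail.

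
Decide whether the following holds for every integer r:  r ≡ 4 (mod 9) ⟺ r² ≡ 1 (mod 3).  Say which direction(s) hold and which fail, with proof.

(⇒) holds; (⇐) fails.

Converse. This fails: take r = 1. Then 1² = 1 ≡ 1 (mod 3), yet 1 ≡ 1 (mod 9), not 4.

Forward direction. Suppose r ≡ 4 (mod 9). Then r² ≡ 4² = 16 (mod 9), and since 3 ∣ 9, also r² ≡ 1 (mod 3).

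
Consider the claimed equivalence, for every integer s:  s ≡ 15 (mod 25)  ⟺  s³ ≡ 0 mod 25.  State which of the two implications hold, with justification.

Only the forward direction holds.

Forward direction. Suppose s ≡ 15 (mod 25). Write s = 25j + 15. Then (25j + 15)³ = 15625j³ + 28125j² + 16875j + 3375 = 25(625j³ + 1125j² + 675j + 135) + 0, so s³ ≡ 0 (mod 25).

Converse. This fails: take s = 0. Then 0³ = 0 ≡ 0 (mod 25), yet 0 ≡ 0 (mod 25), not 15.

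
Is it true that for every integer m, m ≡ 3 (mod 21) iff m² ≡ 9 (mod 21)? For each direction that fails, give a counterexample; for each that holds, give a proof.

Only the forward implication holds.

(⇒) Suppose m ≡ 3 (mod 21). Write m = 21j + 3. Then (21j + 3)² = 441j² + 126j + 9 = 21(21j² + 6j) + 9, so m² ≡ 9 (mod 21).

(⇐) This fails: take m = 18. Then 18² = 324 ≡ 9 (mod 21), yet 18 ≡ 18 (mod 21), not 3.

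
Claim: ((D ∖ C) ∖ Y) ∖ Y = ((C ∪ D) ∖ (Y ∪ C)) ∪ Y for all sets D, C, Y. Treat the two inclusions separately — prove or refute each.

Only the forward inclusion holds.

Forward inclusion. Let x ∈ ((D ∖ C) ∖ Y) ∖ Y. Then x ∈ D and x ∉ C, Y, from which x ∈ ((C ∪ D) ∖ (Y ∪ C)) ∪ Y.

Reverse inclusion. This inclusion fails. Take D = ∅, C = ∅, Y = {1}; then 1 ∈ ((C ∪ D) ∖ (Y ∪ C)) ∪ Y but 1 ∉ ((D ∖ C) ∖ Y) ∖ Y.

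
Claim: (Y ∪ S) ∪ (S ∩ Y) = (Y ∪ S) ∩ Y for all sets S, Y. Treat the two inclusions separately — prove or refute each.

Only the reverse inclusion holds.

Reverse inclusion. Let x ∈ (Y ∪ S) ∩ Y. Then either x ∈ Y and x ∉ S; or x ∈ S ∩ Y. In each case x ∈ (Y ∪ S) ∪ (S ∩ Y), so (Y ∪ S) ∩ Y ⊆ (Y ∪ S) ∪ (S ∩ Y).

Forward inclusion. This inclusion fails. Take S = {1}, Y = ∅; then 1 ∈ (Y ∪ S) ∪ (S ∩ Y) but 1 ∉ (Y ∪ S) ∩ Y.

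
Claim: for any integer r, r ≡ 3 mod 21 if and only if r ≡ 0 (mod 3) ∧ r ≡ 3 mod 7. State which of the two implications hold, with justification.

(→) Suppose r ≡ 3 (mod 21); write r = 21j + 3. Since 3 ∣ 21, reducing mod 3 gives r ≡ 3 ≡ 0 (mod 3); since 7 ∣ 21, reducing mod 7 gives r ≡ 3 (mod 7).

(←) Conversely, if r ≡ 0 (mod 3) and r ≡ 3 (mod 7), then by the Chinese remainder theorem r ≡ 3 (mod 21). This is exactly r ≡ 3 (mod 21).

Both implications hold.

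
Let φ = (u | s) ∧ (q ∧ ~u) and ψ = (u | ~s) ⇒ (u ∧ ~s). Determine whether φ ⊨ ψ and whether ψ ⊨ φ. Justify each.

Only the forward implication holds.

(→) Assume the antecedent. If s is true, the antecedent forces (s = T, u = F, q = T), and (u | ~s) ⇒ (u ∧ ~s) holds there. If s is false, the antecedent cannot hold. Either way (u | ~s) ⇒ (u ∧ ~s) holds.

(←) This fails. Under s = T, u = F, q = F, the left side is false but the right side is true.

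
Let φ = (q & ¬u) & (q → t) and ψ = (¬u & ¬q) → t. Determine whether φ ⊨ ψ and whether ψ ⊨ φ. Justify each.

(→) Assume the antecedent. If q is true, (¬u & ¬q) → t reduces to true regardless of the other variables. If q is false, the antecedent cannot hold. Either way (¬u & ¬q) → t holds.

(←) This fails. Under q = T, u = F, t = F, the left side is false but the right side is true.

The forward direction holds; the converse fails.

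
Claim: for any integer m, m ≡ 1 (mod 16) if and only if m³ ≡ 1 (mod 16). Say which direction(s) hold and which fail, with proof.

Both implications hold.

(⟹) Suppose m ≡ 1 (mod 16). Write m = 16j + 1. Then (16j + 1)³ = 4096j³ + 768j² + 48j + 1 = 16(256j³ + 48j² + 3j) + 1, so m³ ≡ 1 (mod 16).

(⟸) Conversely, suppose m³ ≡ 1 (mod 16). The only residue r in {0, …, 15} with r³ ≡ 1 (mod 16) is r = 1, so m ≡ 1 (mod 16).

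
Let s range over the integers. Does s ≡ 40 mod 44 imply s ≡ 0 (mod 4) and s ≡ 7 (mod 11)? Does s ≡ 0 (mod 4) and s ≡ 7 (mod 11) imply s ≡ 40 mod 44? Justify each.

Both directions hold; the statement is true.

[⇒] Suppose s ≡ 40 (mod 44); write s = 44j + 40. Since 4 ∣ 44, reducing mod 4 gives s ≡ 40 ≡ 0 (mod 4); since 11 ∣ 44, reducing mod 11 gives s ≡ 40 ≡ 7 (mod 11).

[⇐] Conversely, if s ≡ 0 (mod 4) and s ≡ 7 (mod 11), then by the Chinese remainder theorem s ≡ 40 (mod 44). This is exactly s ≡ 40 (mod 44).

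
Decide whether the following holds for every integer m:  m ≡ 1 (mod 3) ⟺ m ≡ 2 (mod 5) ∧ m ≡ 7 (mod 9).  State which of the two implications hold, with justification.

(→) This fails: m = 1 gives 1 ≡ 1 (mod 3) but 1 ≡ 1 (mod 5), so the conjunction on the right does not hold.

(←) Conversely, if m ≡ 2 (mod 5) and m ≡ 7 (mod 9), then by the Chinese remainder theorem m ≡ 7 (mod 45). Since 7 ≡ 1 (mod 3) and 3 ∣ 45, we get m ≡ 1 (mod 3).

The forward direction fails; the converse holds.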